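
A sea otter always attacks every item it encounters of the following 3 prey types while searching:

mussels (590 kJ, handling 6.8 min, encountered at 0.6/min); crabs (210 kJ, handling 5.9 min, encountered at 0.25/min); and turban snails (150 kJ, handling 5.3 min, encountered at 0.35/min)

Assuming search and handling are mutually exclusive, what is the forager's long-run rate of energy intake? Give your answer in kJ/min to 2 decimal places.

54.58 kJ/min

R = Σλ_iE_i / (1 + Σλ_ih_i)
Numerator: 0.6×590 + 0.25×210 + 0.35×150 = 459
Denominator: 1 + 0.6×6.8 + 0.25×5.9 + 0.35×5.3 = 8.41
R = 459/8.41 = 54.58 kJ/min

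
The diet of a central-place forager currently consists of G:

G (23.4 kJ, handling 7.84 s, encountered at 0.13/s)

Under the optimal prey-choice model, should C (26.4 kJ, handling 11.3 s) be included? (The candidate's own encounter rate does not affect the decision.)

Yes

On G alone, R = ΣλE/(1+Σλh) = 3.042/2.019 = 1.507 kJ/s.
Profitability of C: 26.4/11.3 = 2.336 kJ/s.
2.336 > 1.507, so adding C raises the average — include it.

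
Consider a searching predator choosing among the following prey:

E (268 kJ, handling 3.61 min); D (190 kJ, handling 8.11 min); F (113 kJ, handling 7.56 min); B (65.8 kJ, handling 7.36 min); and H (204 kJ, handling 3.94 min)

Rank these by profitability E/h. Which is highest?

E

Profitability E/h (kJ/min): E = 268/3.61 = 74.2, D = 190/8.11 = 23.4, F = 113/7.56 = 14.9, B = 65.8/7.36 = 8.94, H = 204/3.94 = 51.8.
Ranked: E > H > D > F > B.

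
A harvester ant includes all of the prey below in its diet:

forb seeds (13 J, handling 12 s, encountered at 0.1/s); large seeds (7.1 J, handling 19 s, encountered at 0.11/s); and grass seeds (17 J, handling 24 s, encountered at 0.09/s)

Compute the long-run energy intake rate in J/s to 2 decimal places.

Energy encountered per unit search time: 0.1×13 + 0.11×7.1 + 0.09×17 = 3.611 J/s.
Handling time per unit search time: 0.1×12 + 0.11×19 + 0.09×24 = 5.45.
Rate = 3.611/(1 + 5.45) = 0.5598 J/s.

0.56 J/s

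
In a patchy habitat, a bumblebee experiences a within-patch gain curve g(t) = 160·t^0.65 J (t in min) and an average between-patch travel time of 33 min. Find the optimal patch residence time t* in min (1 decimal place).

Optimal t* satisfies g'(t*) = g(t*)/(T + t*).
g'(t) = 0.65·160·t^-0.35. Setting 0.65·160·t^-0.35 = 160·t^0.65/(33+t) gives 0.65(33+t) = t, so 0.35·t = 0.65×33.
t* = 0.65×33/0.35 = 61.29 min.

61.3 min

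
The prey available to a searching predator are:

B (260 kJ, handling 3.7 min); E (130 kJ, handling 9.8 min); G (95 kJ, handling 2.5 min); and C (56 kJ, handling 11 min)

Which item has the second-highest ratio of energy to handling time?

In descending order of E/h:
B: 260/3.7 = 70.3 kJ/min
G: 95/2.5 = 38 kJ/min
E: 130/9.8 = 13.3 kJ/min
C: 56/11 = 5.09 kJ/min

G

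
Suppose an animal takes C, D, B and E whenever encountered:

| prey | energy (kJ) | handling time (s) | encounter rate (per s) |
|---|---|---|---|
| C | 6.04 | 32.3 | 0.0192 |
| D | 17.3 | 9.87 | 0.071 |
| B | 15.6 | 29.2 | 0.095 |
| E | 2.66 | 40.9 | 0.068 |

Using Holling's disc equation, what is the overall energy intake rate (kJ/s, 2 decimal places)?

R = (0.0192×6.04 + 0.071×17.3 + 0.095×15.6 + 0.068×2.66) / (1 + 0.0192×32.3 + 0.071×9.87 + 0.095×29.2 + 0.068×40.9) = 3.007/7.876 = 0.3818 kJ/s.

0.38 kJ/s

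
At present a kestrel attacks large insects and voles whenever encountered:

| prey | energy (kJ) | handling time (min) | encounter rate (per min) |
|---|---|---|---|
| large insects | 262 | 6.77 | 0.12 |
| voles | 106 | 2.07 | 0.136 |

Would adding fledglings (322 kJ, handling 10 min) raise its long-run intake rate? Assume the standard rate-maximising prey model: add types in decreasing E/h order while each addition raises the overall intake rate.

Yes

Intake rate on the current diet: R = (0.12×262 + 0.136×106) / (1 + 0.12×6.77 + 0.136×2.07) = 45.86/2.094 = 21.9 kJ/min.
Profitability of fledglings: 322/10 = 32.2 kJ/min.
Since 32.2 > R, including fledglings increases the long-run rate.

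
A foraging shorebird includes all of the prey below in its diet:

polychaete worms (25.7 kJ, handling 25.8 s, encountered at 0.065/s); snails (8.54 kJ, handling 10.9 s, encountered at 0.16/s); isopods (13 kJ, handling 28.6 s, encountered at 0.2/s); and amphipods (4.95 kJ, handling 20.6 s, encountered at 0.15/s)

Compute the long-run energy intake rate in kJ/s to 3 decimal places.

0.482 kJ/s

Energy encountered per unit search time: 0.065×25.7 + 0.16×8.54 + 0.2×13 + 0.15×4.95 = 6.379 kJ/s.
Handling time per unit search time: 0.065×25.8 + 0.16×10.9 + 0.2×28.6 + 0.15×20.6 = 12.23.
Rate = 6.379/(1 + 12.23) = 0.4822 kJ/s.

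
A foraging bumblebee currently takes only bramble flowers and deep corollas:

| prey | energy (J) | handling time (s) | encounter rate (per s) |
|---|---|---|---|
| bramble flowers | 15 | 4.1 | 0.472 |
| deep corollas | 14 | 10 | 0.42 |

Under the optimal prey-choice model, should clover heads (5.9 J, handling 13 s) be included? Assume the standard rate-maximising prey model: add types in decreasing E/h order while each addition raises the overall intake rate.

Current rate: (0.472×15 + 0.42×14)/(1 + 0.472×4.1 + 0.42×10) = 1.816 J/s.
clover heads: E/h = 5.9/13 = 0.4538 J/s.
Since 0.4538 < R, time spent handling clover heads is better spent searching.

No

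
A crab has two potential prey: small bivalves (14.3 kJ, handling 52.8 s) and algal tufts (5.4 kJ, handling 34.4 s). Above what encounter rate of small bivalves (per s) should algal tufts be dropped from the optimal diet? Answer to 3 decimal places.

Drop algal tufts once their profitability E₂/h₂ falls below the rate achievable on small bivalves alone: E₂/h₂ = λE₁/(1 + λh₁).
Solve for λ: λE₁h₂ = E₂(1 + λh₁) → λ(E₁h₂ − E₂h₁) = E₂ → λ = E₂/(E₁h₂ − E₂h₁).
λ = 5.4/(14.3×34.4 − 5.4×52.8) = 5.4/206.8 = 0.02611 per s.

0.026 per s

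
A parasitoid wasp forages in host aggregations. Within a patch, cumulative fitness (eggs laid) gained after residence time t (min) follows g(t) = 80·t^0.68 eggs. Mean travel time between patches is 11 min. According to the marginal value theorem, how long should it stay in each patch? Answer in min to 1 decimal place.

23.4 min

Maximise g(t)/(T+t): set derivative to zero → g'(t)(T+t) = g(t).
g'(t) = 0.68·80·t^-0.32. Setting 0.68·80·t^-0.32 = 80·t^0.68/(11+t) gives 0.68(11+t) = t, so 0.32·t = 0.68×11.
t* = 0.68×11/0.32 = 23.38 min.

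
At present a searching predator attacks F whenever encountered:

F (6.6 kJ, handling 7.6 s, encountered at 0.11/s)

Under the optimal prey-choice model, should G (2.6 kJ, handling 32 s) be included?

No

Current rate: (0.11×6.6)/(1 + 0.11×7.6) = 0.3954 kJ/s.
G: E/h = 2.6/32 = 0.08125 kJ/s.
0.08125 < 0.3954, so adding G would lower the average — exclude it.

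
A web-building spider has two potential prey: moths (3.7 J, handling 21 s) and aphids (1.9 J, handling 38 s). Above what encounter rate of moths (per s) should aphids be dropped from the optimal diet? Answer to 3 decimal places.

The zero-one rule: include aphids iff E₂/h₂ > λE₁/(1+λh₁). Equality gives the switch point.
λE₁h₂ = E₂ + λE₂h₁ ⇒ λ = E₂/(E₁h₂ − E₂h₁) = 1.9/(140.6 − 39.9) = 0.01887 per s.

0.019 per s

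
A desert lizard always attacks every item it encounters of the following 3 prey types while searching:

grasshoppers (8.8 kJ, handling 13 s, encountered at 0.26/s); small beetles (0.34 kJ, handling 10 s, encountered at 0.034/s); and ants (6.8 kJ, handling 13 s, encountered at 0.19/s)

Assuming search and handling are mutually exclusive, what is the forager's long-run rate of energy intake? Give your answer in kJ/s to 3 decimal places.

Energy encountered per unit search time: 0.26×8.8 + 0.034×0.34 + 0.19×6.8 = 3.592 kJ/s.
Handling time per unit search time: 0.26×13 + 0.034×10 + 0.19×13 = 6.19.
Rate = 3.592/(1 + 6.19) = 0.4995 kJ/s.

0.500 kJ/s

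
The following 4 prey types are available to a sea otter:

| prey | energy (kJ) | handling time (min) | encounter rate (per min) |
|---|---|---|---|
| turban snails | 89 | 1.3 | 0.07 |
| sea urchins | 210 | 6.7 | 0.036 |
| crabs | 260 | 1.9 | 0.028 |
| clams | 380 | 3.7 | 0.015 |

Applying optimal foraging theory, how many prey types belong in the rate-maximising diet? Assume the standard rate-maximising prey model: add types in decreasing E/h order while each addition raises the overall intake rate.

4

Rank by E/h (kJ/min): crabs 137, clams 103, turban snails 68.5, sea urchins 31.3. Include each in turn until the next type's E/h falls below the running intake rate.
Rate on top 1: 6.912. clams: 103 > 6.912 → include.
Rate on top 2: 11.71. turban snails: 68.5 > 11.71 → include.
Rate on top 3: 16.01. sea urchins: 31.3 > 16.01 → include.
Optimal diet: crabs, clams, turban snails, sea urchins — 4 of 4 types.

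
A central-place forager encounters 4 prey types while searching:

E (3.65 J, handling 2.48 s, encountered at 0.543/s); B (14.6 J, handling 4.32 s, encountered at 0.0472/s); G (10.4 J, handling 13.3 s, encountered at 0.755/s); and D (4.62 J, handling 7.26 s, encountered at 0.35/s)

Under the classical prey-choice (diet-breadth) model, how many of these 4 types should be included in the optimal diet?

E/h in descending order: B 3.38, E 1.47, G 0.782, D 0.636 J/s. The optimal diet is the largest prefix of this list for which every included type satisfies E_i/h_i > R on the types above it.
Rate on top 1: 0.5724. E: 1.47 > 0.5724 → include.
Rate on top 2: 1.047. G: 0.782 < 1.047 → exclude; stop.
Optimal diet: B, E — 2 of 4 types.

2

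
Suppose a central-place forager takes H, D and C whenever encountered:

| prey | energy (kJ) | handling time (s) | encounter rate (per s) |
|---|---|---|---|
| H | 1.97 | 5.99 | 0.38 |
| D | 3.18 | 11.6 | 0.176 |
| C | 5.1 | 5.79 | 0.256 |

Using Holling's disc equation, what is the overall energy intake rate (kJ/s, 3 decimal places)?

0.384 kJ/s

R = (0.38×1.97 + 0.176×3.18 + 0.256×5.1) / (1 + 0.38×5.99 + 0.176×11.6 + 0.256×5.79) = 2.614/6.8 = 0.3844 kJ/s.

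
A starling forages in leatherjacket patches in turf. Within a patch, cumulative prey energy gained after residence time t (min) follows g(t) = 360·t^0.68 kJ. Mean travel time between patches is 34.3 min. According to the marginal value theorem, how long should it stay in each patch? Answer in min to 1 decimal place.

Optimal t* satisfies g'(t*) = g(t*)/(T + t*).
g'(t) = 0.68·360·t^-0.32. Setting 0.68·360·t^-0.32 = 360·t^0.68/(34.3+t) gives 0.68(34.3+t) = t, so 0.32·t = 0.68×34.3.
t* = 0.68×34.3/0.32 = 72.89 min.

72.9 min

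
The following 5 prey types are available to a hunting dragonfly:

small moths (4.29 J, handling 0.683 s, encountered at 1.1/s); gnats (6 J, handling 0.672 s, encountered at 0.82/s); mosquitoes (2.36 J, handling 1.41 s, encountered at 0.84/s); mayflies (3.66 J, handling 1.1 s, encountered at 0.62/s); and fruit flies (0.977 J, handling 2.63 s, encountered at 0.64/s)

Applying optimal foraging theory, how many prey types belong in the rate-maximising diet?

Rank by E/h (J/s): gnats 8.93, small moths 6.28, mayflies 3.33, mosquitoes 1.67, fruit flies 0.371. Include each in turn until the next type's E/h falls below the running intake rate.
Rate on top 1: 3.172. small moths: 6.28 > 3.172 → include.
Rate on top 2: 4.187. mayflies: 3.33 < 4.187 → exclude; stop.
Optimal diet: gnats, small moths — 2 of 5 types.

2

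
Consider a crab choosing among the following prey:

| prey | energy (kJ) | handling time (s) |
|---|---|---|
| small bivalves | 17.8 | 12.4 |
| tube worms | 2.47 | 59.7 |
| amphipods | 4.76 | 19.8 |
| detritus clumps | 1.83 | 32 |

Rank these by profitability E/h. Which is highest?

Profitability E/h (kJ/s): small bivalves = 17.8/12.4 = 1.44, tube worms = 2.47/59.7 = 0.0414, amphipods = 4.76/19.8 = 0.24, detritus clumps = 1.83/32 = 0.0572.
Ranked: small bivalves > amphipods > detritus clumps > tube worms.

small bivalves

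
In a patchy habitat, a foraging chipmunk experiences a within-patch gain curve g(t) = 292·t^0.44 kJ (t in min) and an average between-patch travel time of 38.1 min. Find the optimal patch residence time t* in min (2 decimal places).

29.94 min

By the marginal value theorem, leave when the instantaneous gain rate g'(t) equals the habitat-wide average g(t)/(T + t).
g'(t) = 0.44·292·t^-0.56. Setting 0.44·292·t^-0.56 = 292·t^0.44/(38.1+t) gives 0.44(38.1+t) = t, so 0.56·t = 0.44×38.1.
t* = 0.44×38.1/0.56 = 29.94 min.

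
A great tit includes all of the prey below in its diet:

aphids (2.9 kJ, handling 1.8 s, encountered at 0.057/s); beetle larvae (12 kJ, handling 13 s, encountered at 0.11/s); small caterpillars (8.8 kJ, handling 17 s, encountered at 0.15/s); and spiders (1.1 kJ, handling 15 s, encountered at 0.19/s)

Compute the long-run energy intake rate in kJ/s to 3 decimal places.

R = Σλ_iE_i / (1 + Σλ_ih_i)
Numerator: 0.057×2.9 + 0.11×12 + 0.15×8.8 + 0.19×1.1 = 3.014
Denominator: 1 + 0.057×1.8 + 0.11×13 + 0.15×17 + 0.19×15 = 7.933
R = 3.014/7.933 = 0.38 kJ/s

0.380 kJ/s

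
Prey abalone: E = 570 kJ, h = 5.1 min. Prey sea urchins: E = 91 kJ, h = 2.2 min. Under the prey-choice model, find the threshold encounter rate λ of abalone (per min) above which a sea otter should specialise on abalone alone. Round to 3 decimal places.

Drop sea urchins once their profitability E₂/h₂ falls below the rate achievable on abalone alone: E₂/h₂ = λE₁/(1 + λh₁).
Solve for λ: λE₁h₂ = E₂(1 + λh₁) → λ(E₁h₂ − E₂h₁) = E₂ → λ = E₂/(E₁h₂ − E₂h₁).
λ = 91/(570×2.2 − 91×5.1) = 91/789.9 = 0.1152 per min.

0.115 per min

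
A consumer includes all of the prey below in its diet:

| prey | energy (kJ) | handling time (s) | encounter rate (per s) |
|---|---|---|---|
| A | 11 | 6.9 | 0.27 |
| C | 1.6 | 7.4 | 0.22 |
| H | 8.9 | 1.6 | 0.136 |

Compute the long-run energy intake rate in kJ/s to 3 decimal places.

0.963 kJ/s

R = Σλ_iE_i / (1 + Σλ_ih_i)
Numerator: 0.27×11 + 0.22×1.6 + 0.136×8.9 = 4.532
Denominator: 1 + 0.27×6.9 + 0.22×7.4 + 0.136×1.6 = 4.709
R = 4.532/4.709 = 0.9626 kJ/s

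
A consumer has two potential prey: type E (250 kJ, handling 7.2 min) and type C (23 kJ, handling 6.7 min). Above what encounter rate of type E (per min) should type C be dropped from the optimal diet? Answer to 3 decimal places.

At the threshold, the rate on type E alone equals the profitability of type C: λ·250/(1 + λ·7.2) = 23/6.7 = 3.433.
Rearranging, λ(250 − 3.433×7.2) = 3.433, so λ = 3.433/225.3 = 0.01524 per min.

0.015 per min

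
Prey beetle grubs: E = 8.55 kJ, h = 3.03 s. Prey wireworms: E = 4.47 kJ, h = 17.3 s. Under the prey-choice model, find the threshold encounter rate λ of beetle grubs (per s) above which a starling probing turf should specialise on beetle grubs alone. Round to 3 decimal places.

0.033 per s

At the threshold, the rate on beetle grubs alone equals the profitability of wireworms: λ·8.55/(1 + λ·3.03) = 4.47/17.3 = 0.2584.
Rearranging, λ(8.55 − 0.2584×3.03) = 0.2584, so λ = 0.2584/7.767 = 0.03327 per s.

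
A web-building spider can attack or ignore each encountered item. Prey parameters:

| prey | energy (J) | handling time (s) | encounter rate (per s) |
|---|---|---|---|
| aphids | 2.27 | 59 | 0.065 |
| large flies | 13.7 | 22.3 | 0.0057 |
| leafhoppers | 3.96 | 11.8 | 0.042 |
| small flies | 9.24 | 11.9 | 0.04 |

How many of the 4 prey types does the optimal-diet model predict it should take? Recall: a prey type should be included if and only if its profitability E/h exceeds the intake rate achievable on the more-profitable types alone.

E/h in descending order: small flies 0.776, large flies 0.614, leafhoppers 0.336, aphids 0.0385 J/s. The optimal diet is the largest prefix of this list for which every included type satisfies E_i/h_i > R on the types above it.
Rate on top 1: 0.2504. large flies: 0.614 > 0.2504 → include.
Rate on top 2: 0.2793. leafhoppers: 0.336 > 0.2793 → include.
Rate on top 3: 0.2926. aphids: 0.0385 < 0.2926 → exclude; stop.
Optimal diet: small flies, large flies, leafhoppers — 3 of 4 types.

3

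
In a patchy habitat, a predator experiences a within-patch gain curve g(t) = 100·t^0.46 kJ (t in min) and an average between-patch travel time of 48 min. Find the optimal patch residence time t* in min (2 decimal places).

40.89 min

Maximise g(t)/(T+t): set derivative to zero → g'(t)(T+t) = g(t).
g'(t) = 0.46·100·t^-0.54. Setting 0.46·100·t^-0.54 = 100·t^0.46/(48+t) gives 0.46(48+t) = t, so 0.54·t = 0.46×48.
t* = 0.46×48/0.54 = 40.89 min.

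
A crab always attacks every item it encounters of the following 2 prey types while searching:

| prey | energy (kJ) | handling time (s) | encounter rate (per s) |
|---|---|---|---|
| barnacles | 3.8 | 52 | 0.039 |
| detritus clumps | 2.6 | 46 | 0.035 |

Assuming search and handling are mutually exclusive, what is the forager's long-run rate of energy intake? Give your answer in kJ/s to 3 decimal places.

R = Σλ_iE_i / (1 + Σλ_ih_i)
Numerator: 0.039×3.8 + 0.035×2.6 = 0.2392
Denominator: 1 + 0.039×52 + 0.035×46 = 4.638
R = 0.2392/4.638 = 0.05157 kJ/s

0.052 kJ/s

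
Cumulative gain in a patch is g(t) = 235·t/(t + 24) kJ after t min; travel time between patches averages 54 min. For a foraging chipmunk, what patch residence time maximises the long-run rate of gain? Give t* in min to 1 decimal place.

36.0 min

Optimal t* satisfies g'(t*) = g(t*)/(T + t*).
g'(t) = 235·24/(t + 24)². Setting 235·24/(t+24)² = 235t/[(t+24)(54+t)] gives 24(54+t) = t(t+24), so t² = 24×54 = 1296.
t* = √1296 = 36 min.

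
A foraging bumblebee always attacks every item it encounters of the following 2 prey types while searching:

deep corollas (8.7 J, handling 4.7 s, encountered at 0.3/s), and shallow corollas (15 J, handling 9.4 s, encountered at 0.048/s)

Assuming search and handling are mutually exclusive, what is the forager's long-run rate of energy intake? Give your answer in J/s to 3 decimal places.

1.164 J/s

R = Σλ_iE_i / (1 + Σλ_ih_i)
Numerator: 0.3×8.7 + 0.048×15 = 3.33
Denominator: 1 + 0.3×4.7 + 0.048×9.4 = 2.861
R = 3.33/2.861 = 1.164 J/s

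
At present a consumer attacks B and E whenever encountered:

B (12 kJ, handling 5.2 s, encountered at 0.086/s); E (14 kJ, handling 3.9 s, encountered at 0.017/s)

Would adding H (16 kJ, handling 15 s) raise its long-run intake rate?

Yes

On B and E alone, R = ΣλE/(1+Σλh) = 1.27/1.514 = 0.8391 kJ/s.
H: E/h = 16/15 = 1.067 kJ/s.
Since 1.067 > R, including H increases the long-run rate.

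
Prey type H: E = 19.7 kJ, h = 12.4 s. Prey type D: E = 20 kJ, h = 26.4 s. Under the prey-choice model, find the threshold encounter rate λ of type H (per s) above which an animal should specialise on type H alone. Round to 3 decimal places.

The zero-one rule: include type D iff E₂/h₂ > λE₁/(1+λh₁). Equality gives the switch point.
λE₁h₂ = E₂ + λE₂h₁ ⇒ λ = E₂/(E₁h₂ − E₂h₁) = 20/(520.1 − 248) = 0.07351 per s.

0.074 per s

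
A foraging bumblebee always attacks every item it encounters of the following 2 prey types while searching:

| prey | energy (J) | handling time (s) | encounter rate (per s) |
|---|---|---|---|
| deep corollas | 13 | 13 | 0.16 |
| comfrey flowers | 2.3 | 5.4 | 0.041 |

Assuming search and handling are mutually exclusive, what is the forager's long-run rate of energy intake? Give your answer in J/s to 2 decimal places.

R = (0.16×13 + 0.041×2.3) / (1 + 0.16×13 + 0.041×5.4) = 2.174/3.301 = 0.6586 J/s.

0.66 J/s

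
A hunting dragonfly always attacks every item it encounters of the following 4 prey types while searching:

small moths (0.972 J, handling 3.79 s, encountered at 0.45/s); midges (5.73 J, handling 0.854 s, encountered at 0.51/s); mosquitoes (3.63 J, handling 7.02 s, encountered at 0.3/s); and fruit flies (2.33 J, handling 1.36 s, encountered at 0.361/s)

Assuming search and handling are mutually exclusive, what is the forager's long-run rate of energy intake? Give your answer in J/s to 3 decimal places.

0.922 J/s

R = (0.45×0.972 + 0.51×5.73 + 0.3×3.63 + 0.361×2.33) / (1 + 0.45×3.79 + 0.51×0.854 + 0.3×7.02 + 0.361×1.36) = 5.29/5.738 = 0.9219 J/s.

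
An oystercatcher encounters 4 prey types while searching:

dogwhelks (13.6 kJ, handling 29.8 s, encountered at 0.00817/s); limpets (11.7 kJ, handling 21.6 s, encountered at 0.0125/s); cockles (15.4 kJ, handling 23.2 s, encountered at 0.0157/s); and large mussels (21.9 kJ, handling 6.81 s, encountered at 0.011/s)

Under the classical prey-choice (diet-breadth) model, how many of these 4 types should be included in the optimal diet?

Profitabilities (E/h, kJ/s): large mussels 3.22, cockles 0.664, limpets 0.542, dogwhelks 0.456. Add prey in this order while the next type's profitability exceeds the intake rate on those already taken.
Rate on top 1: 0.2241. cockles: 0.664 > 0.2241 → include.
Rate on top 2: 0.3354. limpets: 0.542 > 0.3354 → include.
Rate on top 3: 0.368. dogwhelks: 0.456 > 0.368 → include.
Optimal diet: large mussels, cockles, limpets, dogwhelks — 4 of 4 types.

4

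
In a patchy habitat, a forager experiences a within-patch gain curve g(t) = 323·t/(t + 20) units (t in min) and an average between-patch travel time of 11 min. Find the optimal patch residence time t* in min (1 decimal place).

14.8 min

Optimal t* satisfies g'(t*) = g(t*)/(T + t*).
g'(t) = 323·20/(t + 20)². Setting 323·20/(t+20)² = 323t/[(t+20)(11+t)] gives 20(11+t) = t(t+20), so t² = 20×11 = 220.
t* = √220 = 14.83 min.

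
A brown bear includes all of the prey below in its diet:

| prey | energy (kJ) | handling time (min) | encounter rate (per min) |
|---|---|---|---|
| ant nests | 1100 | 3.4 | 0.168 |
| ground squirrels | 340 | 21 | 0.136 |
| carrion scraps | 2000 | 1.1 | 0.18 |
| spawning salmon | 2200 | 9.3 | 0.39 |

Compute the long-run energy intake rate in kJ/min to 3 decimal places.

175.594 kJ/min

Energy encountered per unit search time: 0.168×1100 + 0.136×340 + 0.18×2000 + 0.39×2200 = 1449 kJ/min.
Handling time per unit search time: 0.168×3.4 + 0.136×21 + 0.18×1.1 + 0.39×9.3 = 7.252.
Rate = 1449/(1 + 7.252) = 175.6 kJ/min.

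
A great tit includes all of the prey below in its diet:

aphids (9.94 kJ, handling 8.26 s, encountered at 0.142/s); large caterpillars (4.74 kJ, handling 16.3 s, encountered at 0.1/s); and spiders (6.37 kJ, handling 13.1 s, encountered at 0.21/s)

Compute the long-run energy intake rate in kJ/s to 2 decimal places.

0.49 kJ/s

R = (0.142×9.94 + 0.1×4.74 + 0.21×6.37) / (1 + 0.142×8.26 + 0.1×16.3 + 0.21×13.1) = 3.223/6.554 = 0.4918 kJ/s.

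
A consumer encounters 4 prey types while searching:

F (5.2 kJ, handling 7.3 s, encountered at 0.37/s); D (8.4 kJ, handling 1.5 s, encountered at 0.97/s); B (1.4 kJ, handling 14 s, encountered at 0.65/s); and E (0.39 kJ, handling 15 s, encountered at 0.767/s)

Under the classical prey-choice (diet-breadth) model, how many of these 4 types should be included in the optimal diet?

E/h in descending order: D 5.6, F 0.712, B 0.1, E 0.026 kJ/s. The optimal diet is the largest prefix of this list for which every included type satisfies E_i/h_i > R on the types above it.
Rate on top 1: 3.319. F: 0.712 < 3.319 → exclude; stop.
Optimal diet: D — 1 of 4 types.

1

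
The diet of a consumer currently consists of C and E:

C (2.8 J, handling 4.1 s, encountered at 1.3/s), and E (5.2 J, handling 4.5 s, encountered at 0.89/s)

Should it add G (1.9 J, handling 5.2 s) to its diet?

Intake rate on the current diet: R = (1.3×2.8 + 0.89×5.2) / (1 + 1.3×4.1 + 0.89×4.5) = 8.268/10.34 = 0.8 J/s.
G: E/h = 1.9/5.2 = 0.3654 J/s.
0.3654 < 0.8, so adding G would lower the average — exclude it.

No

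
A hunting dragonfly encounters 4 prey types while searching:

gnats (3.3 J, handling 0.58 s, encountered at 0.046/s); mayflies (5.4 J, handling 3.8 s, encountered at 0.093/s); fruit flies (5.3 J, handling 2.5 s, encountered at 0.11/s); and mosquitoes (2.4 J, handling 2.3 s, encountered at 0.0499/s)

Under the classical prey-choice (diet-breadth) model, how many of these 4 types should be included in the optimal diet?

4

Rank by E/h (J/s): gnats 5.69, fruit flies 2.12, mayflies 1.42, mosquitoes 1.04. Include each in turn until the next type's E/h falls below the running intake rate.
Rate on top 1: 0.1479. fruit flies: 2.12 > 0.1479 → include.
Rate on top 2: 0.5645. mayflies: 1.42 > 0.5645 → include.
Rate on top 3: 0.7474. mosquitoes: 1.04 > 0.7474 → include.
Optimal diet: gnats, fruit flies, mayflies, mosquitoes — 4 of 4 types.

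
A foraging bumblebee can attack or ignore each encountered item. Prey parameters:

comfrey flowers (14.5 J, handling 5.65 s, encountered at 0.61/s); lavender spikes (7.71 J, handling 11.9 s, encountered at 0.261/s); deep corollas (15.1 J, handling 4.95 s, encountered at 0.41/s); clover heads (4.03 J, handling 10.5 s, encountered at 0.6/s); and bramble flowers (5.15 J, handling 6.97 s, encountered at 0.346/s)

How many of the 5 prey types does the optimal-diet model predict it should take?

2

E/h in descending order: deep corollas 3.05, comfrey flowers 2.57, bramble flowers 0.739, lavender spikes 0.648, clover heads 0.384 J/s. The optimal diet is the largest prefix of this list for which every included type satisfies E_i/h_i > R on the types above it.
Rate on top 1: 2.044. comfrey flowers: 2.57 > 2.044 → include.
Rate on top 2: 2.322. bramble flowers: 0.739 < 2.322 → exclude; stop.
Optimal diet: deep corollas, comfrey flowers — 2 of 5 types.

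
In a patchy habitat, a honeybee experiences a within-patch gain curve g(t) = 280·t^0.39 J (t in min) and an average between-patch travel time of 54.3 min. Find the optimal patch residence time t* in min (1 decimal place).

Optimal t* satisfies g'(t*) = g(t*)/(T + t*).
g'(t) = 0.39·280·t^-0.61. Setting 0.39·280·t^-0.61 = 280·t^0.39/(54.3+t) gives 0.39(54.3+t) = t, so 0.61·t = 0.39×54.3.
t* = 0.39×54.3/0.61 = 34.72 min.

34.7 min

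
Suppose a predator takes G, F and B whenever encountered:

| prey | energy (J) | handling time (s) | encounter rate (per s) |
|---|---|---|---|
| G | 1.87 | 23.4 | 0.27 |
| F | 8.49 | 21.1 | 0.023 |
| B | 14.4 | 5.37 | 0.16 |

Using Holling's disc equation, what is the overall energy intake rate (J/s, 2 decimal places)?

0.35 J/s

Energy encountered per unit search time: 0.27×1.87 + 0.023×8.49 + 0.16×14.4 = 3.004 J/s.
Handling time per unit search time: 0.27×23.4 + 0.023×21.1 + 0.16×5.37 = 7.662.
Rate = 3.004/(1 + 7.662) = 0.3468 J/s.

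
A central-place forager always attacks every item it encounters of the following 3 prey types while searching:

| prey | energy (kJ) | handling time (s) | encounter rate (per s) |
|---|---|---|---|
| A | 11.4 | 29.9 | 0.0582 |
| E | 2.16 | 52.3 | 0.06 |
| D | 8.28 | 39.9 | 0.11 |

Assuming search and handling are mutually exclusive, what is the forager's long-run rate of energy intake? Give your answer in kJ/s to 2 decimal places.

0.17 kJ/s

Energy encountered per unit search time: 0.0582×11.4 + 0.06×2.16 + 0.11×8.28 = 1.704 kJ/s.
Handling time per unit search time: 0.0582×29.9 + 0.06×52.3 + 0.11×39.9 = 9.267.
Rate = 1.704/(1 + 9.267) = 0.166 kJ/s.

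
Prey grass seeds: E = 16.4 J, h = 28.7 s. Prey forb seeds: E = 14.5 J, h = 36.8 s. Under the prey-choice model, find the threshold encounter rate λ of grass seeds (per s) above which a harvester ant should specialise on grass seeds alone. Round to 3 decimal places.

Drop forb seeds once their profitability E₂/h₂ falls below the rate achievable on grass seeds alone: E₂/h₂ = λE₁/(1 + λh₁).
Solve for λ: λE₁h₂ = E₂(1 + λh₁) → λ(E₁h₂ − E₂h₁) = E₂ → λ = E₂/(E₁h₂ − E₂h₁).
λ = 14.5/(16.4×36.8 − 14.5×28.7) = 14.5/187.4 = 0.07739 per s.

0.077 per s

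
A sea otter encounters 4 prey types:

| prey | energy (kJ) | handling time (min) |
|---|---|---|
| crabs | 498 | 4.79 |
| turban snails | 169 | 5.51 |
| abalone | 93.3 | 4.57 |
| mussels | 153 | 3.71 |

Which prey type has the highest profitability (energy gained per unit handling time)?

crabs

Profitability E/h (kJ/min): crabs = 498/4.79 = 104, turban snails = 169/5.51 = 30.7, abalone = 93.3/4.57 = 20.4, mussels = 153/3.71 = 41.2.
Ranked: crabs > mussels > turban snails > abalone.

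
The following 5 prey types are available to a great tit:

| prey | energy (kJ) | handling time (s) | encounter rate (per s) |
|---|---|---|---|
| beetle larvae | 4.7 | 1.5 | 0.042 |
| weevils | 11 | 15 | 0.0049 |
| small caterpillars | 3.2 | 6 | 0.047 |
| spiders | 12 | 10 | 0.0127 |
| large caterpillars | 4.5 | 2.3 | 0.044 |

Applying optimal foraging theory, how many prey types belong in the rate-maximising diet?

E/h in descending order: beetle larvae 3.13, large caterpillars 1.96, spiders 1.2, weevils 0.733, small caterpillars 0.533 kJ/s. The optimal diet is the largest prefix of this list for which every included type satisfies E_i/h_i > R on the types above it.
Rate on top 1: 0.1857. large caterpillars: 1.96 > 0.1857 → include.
Rate on top 2: 0.3396. spiders: 1.2 > 0.3396 → include.
Rate on top 3: 0.4243. weevils: 0.733 > 0.4243 → include.
Rate on top 4: 0.4409. small caterpillars: 0.533 > 0.4409 → include.
Optimal diet: beetle larvae, large caterpillars, spiders, weevils, small caterpillars — 5 of 5 types.

5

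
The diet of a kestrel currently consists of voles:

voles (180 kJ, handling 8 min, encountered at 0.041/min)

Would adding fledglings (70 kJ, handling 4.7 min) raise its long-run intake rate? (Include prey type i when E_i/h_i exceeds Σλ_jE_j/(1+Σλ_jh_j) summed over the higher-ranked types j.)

Yes

Current rate: (0.041×180)/(1 + 0.041×8) = 5.557 kJ/min.
Profitability of fledglings: 70/4.7 = 14.89 kJ/min.
Since 14.89 > R, including fledglings increases the long-run rate.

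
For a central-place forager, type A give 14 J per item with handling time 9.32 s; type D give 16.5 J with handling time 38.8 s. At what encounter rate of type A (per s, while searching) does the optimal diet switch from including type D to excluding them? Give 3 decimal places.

The zero-one rule: include type D iff E₂/h₂ > λE₁/(1+λh₁). Equality gives the switch point.
λE₁h₂ = E₂ + λE₂h₁ ⇒ λ = E₂/(E₁h₂ − E₂h₁) = 16.5/(543.2 − 153.8) = 0.04237 per s.

0.042 per s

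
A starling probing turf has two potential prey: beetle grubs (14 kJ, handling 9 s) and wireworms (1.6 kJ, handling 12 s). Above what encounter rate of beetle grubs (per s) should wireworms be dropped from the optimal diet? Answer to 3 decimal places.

0.010 per s

Drop wireworms once their profitability E₂/h₂ falls below the rate achievable on beetle grubs alone: E₂/h₂ = λE₁/(1 + λh₁).
Solve for λ: λE₁h₂ = E₂(1 + λh₁) → λ(E₁h₂ − E₂h₁) = E₂ → λ = E₂/(E₁h₂ − E₂h₁).
λ = 1.6/(14×12 − 1.6×9) = 1.6/153.6 = 0.01042 per s.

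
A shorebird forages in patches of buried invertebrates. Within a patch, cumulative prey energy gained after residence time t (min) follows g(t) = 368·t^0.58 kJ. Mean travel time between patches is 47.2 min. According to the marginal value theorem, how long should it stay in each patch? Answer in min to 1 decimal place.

65.2 min

By the marginal value theorem, leave when the instantaneous gain rate g'(t) equals the habitat-wide average g(t)/(T + t).
g'(t) = 0.58·368·t^-0.42. Setting 0.58·368·t^-0.42 = 368·t^0.58/(47.2+t) gives 0.58(47.2+t) = t, so 0.42·t = 0.58×47.2.
t* = 0.58×47.2/0.42 = 65.18 min.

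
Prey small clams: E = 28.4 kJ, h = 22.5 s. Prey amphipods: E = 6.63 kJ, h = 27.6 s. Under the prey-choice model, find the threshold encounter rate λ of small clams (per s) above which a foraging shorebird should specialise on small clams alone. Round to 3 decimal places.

The zero-one rule: include amphipods iff E₂/h₂ > λE₁/(1+λh₁). Equality gives the switch point.
λE₁h₂ = E₂ + λE₂h₁ ⇒ λ = E₂/(E₁h₂ − E₂h₁) = 6.63/(783.8 − 149.2) = 0.01045 per s.

0.010 per s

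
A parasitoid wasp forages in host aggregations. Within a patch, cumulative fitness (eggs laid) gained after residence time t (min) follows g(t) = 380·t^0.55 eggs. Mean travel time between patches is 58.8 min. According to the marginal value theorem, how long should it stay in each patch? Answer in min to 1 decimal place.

Optimal t* satisfies g'(t*) = g(t*)/(T + t*).
g'(t) = 0.55·380·t^-0.45. Setting 0.55·380·t^-0.45 = 380·t^0.55/(58.8+t) gives 0.55(58.8+t) = t, so 0.45·t = 0.55×58.8.
t* = 0.55×58.8/0.45 = 71.87 min.

71.9 min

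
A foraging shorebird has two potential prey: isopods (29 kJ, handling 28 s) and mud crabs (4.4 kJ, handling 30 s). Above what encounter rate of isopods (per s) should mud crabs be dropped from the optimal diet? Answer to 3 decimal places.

The zero-one rule: include mud crabs iff E₂/h₂ > λE₁/(1+λh₁). Equality gives the switch point.
λE₁h₂ = E₂ + λE₂h₁ ⇒ λ = E₂/(E₁h₂ − E₂h₁) = 4.4/(870 − 123.2) = 0.005892 per s.

0.006 per s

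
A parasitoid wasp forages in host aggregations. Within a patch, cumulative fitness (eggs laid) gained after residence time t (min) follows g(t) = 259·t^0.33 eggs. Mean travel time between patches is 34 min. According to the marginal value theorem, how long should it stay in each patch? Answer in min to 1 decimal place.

Optimal t* satisfies g'(t*) = g(t*)/(T + t*).
g'(t) = 0.33·259·t^-0.67. Setting 0.33·259·t^-0.67 = 259·t^0.33/(34+t) gives 0.33(34+t) = t, so 0.67·t = 0.33×34.
t* = 0.33×34/0.67 = 16.75 min.

16.7 min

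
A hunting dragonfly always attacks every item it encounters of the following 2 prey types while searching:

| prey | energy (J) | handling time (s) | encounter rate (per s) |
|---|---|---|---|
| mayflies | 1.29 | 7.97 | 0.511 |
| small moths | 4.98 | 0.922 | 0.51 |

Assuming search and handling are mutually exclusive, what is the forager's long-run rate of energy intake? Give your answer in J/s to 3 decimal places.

0.577 J/s

R = Σλ_iE_i / (1 + Σλ_ih_i)
Numerator: 0.511×1.29 + 0.51×4.98 = 3.199
Denominator: 1 + 0.511×7.97 + 0.51×0.922 = 5.543
R = 3.199/5.543 = 0.5771 J/s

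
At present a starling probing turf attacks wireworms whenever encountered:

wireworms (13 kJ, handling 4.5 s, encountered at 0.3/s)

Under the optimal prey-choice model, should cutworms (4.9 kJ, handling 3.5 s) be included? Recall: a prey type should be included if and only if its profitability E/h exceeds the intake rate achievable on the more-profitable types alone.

No

Intake rate on the current diet: R = (0.3×13) / (1 + 0.3×4.5) = 3.9/2.35 = 1.66 kJ/s.
Profitability of cutworms: 4.9/3.5 = 1.4 kJ/s.
1.4 < 1.66, so adding cutworms would lower the average — exclude it.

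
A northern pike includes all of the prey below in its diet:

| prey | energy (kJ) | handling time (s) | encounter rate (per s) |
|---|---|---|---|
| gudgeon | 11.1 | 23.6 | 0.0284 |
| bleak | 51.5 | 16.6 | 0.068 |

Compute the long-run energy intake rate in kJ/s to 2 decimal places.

1.36 kJ/s

R = (0.0284×11.1 + 0.068×51.5) / (1 + 0.0284×23.6 + 0.068×16.6) = 3.817/2.799 = 1.364 kJ/s.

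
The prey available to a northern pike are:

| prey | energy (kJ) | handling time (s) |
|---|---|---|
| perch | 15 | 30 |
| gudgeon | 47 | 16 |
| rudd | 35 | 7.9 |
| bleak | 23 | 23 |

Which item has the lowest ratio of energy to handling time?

perch

In descending order of E/h:
rudd: 35/7.9 = 4.43 kJ/s
gudgeon: 47/16 = 2.94 kJ/s
bleak: 23/23 = 1 kJ/s
perch: 15/30 = 0.5 kJ/s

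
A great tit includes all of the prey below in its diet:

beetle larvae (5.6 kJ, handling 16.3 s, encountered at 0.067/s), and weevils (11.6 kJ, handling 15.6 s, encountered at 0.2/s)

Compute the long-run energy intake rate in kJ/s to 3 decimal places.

R = Σλ_iE_i / (1 + Σλ_ih_i)
Numerator: 0.067×5.6 + 0.2×11.6 = 2.695
Denominator: 1 + 0.067×16.3 + 0.2×15.6 = 5.212
R = 2.695/5.212 = 0.5171 kJ/s

0.517 kJ/s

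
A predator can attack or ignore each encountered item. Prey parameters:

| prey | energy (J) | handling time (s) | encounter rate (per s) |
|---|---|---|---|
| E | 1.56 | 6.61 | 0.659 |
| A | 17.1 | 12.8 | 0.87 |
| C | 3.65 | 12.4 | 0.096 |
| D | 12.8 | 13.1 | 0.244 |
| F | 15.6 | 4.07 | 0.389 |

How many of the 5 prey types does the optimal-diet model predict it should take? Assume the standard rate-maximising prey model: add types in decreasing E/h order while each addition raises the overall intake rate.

1

Profitabilities (E/h, J/s): F 3.83, A 1.34, D 0.977, C 0.294, E 0.236. Add prey in this order while the next type's profitability exceeds the intake rate on those already taken.
Rate on top 1: 2.349. A: 1.34 < 2.349 → exclude; stop.
Optimal diet: F — 1 of 5 types.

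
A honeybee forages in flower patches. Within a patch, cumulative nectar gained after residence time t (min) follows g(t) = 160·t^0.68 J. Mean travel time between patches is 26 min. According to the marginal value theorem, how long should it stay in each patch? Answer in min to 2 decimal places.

Optimal t* satisfies g'(t*) = g(t*)/(T + t*).
g'(t) = 0.68·160·t^-0.32. Setting 0.68·160·t^-0.32 = 160·t^0.68/(26+t) gives 0.68(26+t) = t, so 0.32·t = 0.68×26.
t* = 0.68×26/0.32 = 55.25 min.

55.25 min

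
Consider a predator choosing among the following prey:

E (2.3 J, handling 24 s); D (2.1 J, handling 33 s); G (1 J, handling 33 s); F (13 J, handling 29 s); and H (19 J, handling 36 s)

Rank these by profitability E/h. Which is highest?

H

Profitability E/h (J/s): E = 2.3/24 = 0.0958, D = 2.1/33 = 0.0636, G = 1/33 = 0.0303, F = 13/29 = 0.448, H = 19/36 = 0.528.
Ranked: H > F > E > D > G.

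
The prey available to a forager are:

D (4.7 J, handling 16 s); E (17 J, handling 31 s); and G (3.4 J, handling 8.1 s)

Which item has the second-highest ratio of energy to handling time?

Profitability E/h (J/s): D = 4.7/16 = 0.294, E = 17/31 = 0.548, G = 3.4/8.1 = 0.42.
Ranked: E > G > D.

G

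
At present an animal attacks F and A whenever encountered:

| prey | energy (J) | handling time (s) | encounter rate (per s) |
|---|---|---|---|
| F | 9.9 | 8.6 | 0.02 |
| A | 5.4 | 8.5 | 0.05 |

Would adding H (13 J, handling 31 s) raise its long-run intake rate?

Current rate: (0.02×9.9 + 0.05×5.4)/(1 + 0.02×8.6 + 0.05×8.5) = 0.293 J/s.
Profitability of H: 13/31 = 0.4194 J/s.
Since 0.4194 > R, including H increases the long-run rate.

Yes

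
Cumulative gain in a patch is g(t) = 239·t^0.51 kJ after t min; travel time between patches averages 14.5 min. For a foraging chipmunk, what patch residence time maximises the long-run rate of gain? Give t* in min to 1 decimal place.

15.1 min

By the marginal value theorem, leave when the instantaneous gain rate g'(t) equals the habitat-wide average g(t)/(T + t).
g'(t) = 0.51·239·t^-0.49. Setting 0.51·239·t^-0.49 = 239·t^0.51/(14.5+t) gives 0.51(14.5+t) = t, so 0.49·t = 0.51×14.5.
t* = 0.51×14.5/0.49 = 15.09 min.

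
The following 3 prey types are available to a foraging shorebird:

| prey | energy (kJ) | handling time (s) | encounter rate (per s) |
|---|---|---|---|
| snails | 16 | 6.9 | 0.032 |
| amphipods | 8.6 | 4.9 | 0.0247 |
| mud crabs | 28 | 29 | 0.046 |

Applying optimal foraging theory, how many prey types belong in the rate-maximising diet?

3

Rank by E/h (kJ/s): snails 2.32, amphipods 1.76, mud crabs 0.966. Include each in turn until the next type's E/h falls below the running intake rate.
Rate on top 1: 0.4194. amphipods: 1.76 > 0.4194 → include.
Rate on top 2: 0.5399. mud crabs: 0.966 > 0.5399 → include.
Optimal diet: snails, amphipods, mud crabs — 3 of 3 types.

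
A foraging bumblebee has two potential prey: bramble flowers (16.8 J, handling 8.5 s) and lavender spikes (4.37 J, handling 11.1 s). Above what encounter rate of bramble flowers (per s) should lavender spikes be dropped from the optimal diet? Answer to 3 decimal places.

0.029 per s

At the threshold, the rate on bramble flowers alone equals the profitability of lavender spikes: λ·16.8/(1 + λ·8.5) = 4.37/11.1 = 0.3937.
Rearranging, λ(16.8 − 0.3937×8.5) = 0.3937, so λ = 0.3937/13.45 = 0.02926 per s.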